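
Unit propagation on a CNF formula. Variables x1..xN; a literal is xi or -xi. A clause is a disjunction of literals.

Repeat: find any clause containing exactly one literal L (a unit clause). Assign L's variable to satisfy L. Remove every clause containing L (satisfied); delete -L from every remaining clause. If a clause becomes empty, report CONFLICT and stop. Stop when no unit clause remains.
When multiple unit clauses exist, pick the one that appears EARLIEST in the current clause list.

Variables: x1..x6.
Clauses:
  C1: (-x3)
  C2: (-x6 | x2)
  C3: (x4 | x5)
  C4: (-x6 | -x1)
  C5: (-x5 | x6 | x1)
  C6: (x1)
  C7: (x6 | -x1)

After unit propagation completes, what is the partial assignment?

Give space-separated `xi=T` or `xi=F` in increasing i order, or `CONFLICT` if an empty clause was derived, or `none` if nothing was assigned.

Answer: CONFLICT

Derivation:
unit clause [-3] forces x3=F; simplify:
  satisfied 1 clause(s); 6 remain; assigned so far: [3]
unit clause [1] forces x1=T; simplify:
  drop -1 from [-6, -1] -> [-6]
  drop -1 from [6, -1] -> [6]
  satisfied 2 clause(s); 4 remain; assigned so far: [1, 3]
unit clause [-6] forces x6=F; simplify:
  drop 6 from [6] -> [] (empty!)
  satisfied 2 clause(s); 2 remain; assigned so far: [1, 3, 6]
CONFLICT (empty clause)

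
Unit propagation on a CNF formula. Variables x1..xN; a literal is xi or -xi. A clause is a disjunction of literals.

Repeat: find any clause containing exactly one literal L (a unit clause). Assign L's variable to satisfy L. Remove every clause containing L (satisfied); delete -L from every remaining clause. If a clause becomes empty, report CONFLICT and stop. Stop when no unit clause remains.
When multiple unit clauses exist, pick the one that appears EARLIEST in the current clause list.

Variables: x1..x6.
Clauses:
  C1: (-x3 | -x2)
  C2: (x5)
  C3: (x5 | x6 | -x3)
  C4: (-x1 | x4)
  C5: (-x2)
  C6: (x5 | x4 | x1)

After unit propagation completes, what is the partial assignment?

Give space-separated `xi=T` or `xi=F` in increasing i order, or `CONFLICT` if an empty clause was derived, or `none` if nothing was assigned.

Answer: x2=F x5=T

Derivation:
unit clause [5] forces x5=T; simplify:
  satisfied 3 clause(s); 3 remain; assigned so far: [5]
unit clause [-2] forces x2=F; simplify:
  satisfied 2 clause(s); 1 remain; assigned so far: [2, 5]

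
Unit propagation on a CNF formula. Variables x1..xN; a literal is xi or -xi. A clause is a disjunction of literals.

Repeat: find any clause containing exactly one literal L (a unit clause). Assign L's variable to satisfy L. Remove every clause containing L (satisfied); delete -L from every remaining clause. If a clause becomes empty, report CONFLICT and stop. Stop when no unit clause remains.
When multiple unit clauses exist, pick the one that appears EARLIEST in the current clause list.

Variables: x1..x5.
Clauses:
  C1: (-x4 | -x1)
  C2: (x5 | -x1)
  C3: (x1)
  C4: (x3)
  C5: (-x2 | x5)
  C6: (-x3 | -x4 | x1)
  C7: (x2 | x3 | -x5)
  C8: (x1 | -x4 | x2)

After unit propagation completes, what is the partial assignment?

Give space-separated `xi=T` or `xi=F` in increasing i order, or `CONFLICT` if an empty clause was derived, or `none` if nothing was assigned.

unit clause [1] forces x1=T; simplify:
  drop -1 from [-4, -1] -> [-4]
  drop -1 from [5, -1] -> [5]
  satisfied 3 clause(s); 5 remain; assigned so far: [1]
unit clause [-4] forces x4=F; simplify:
  satisfied 1 clause(s); 4 remain; assigned so far: [1, 4]
unit clause [5] forces x5=T; simplify:
  drop -5 from [2, 3, -5] -> [2, 3]
  satisfied 2 clause(s); 2 remain; assigned so far: [1, 4, 5]
unit clause [3] forces x3=T; simplify:
  satisfied 2 clause(s); 0 remain; assigned so far: [1, 3, 4, 5]

Answer: x1=T x3=T x4=F x5=T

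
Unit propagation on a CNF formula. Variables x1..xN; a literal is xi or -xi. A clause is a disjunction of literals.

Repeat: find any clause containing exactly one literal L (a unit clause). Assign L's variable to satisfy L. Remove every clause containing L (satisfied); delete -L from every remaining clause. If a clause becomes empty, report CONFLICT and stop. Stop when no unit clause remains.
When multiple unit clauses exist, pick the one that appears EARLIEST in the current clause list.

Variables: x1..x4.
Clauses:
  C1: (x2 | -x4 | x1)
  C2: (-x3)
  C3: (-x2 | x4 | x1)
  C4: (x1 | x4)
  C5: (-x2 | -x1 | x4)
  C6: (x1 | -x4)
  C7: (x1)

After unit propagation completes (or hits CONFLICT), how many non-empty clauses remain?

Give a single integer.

Answer: 1

Derivation:
unit clause [-3] forces x3=F; simplify:
  satisfied 1 clause(s); 6 remain; assigned so far: [3]
unit clause [1] forces x1=T; simplify:
  drop -1 from [-2, -1, 4] -> [-2, 4]
  satisfied 5 clause(s); 1 remain; assigned so far: [1, 3]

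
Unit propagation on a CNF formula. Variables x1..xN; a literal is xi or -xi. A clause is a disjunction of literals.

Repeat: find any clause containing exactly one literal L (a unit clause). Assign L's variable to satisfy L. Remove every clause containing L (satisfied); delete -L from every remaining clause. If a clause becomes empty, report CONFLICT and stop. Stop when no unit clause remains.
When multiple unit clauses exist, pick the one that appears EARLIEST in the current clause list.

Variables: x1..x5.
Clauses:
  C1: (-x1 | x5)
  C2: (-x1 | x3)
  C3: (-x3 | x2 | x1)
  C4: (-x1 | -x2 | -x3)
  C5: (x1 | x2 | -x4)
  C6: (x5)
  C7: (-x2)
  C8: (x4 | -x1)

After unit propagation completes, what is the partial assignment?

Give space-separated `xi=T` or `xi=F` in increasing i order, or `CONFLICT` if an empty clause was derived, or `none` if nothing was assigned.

unit clause [5] forces x5=T; simplify:
  satisfied 2 clause(s); 6 remain; assigned so far: [5]
unit clause [-2] forces x2=F; simplify:
  drop 2 from [-3, 2, 1] -> [-3, 1]
  drop 2 from [1, 2, -4] -> [1, -4]
  satisfied 2 clause(s); 4 remain; assigned so far: [2, 5]

Answer: x2=F x5=T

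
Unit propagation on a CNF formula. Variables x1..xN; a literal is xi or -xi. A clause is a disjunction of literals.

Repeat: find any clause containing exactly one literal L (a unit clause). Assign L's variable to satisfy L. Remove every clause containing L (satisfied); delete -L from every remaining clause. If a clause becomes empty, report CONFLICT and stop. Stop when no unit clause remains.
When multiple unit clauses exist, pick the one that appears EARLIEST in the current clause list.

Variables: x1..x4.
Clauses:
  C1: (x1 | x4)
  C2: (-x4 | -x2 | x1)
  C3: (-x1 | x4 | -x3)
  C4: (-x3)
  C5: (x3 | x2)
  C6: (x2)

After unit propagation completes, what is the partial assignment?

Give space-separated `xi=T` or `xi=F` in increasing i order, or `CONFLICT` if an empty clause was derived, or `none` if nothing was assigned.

unit clause [-3] forces x3=F; simplify:
  drop 3 from [3, 2] -> [2]
  satisfied 2 clause(s); 4 remain; assigned so far: [3]
unit clause [2] forces x2=T; simplify:
  drop -2 from [-4, -2, 1] -> [-4, 1]
  satisfied 2 clause(s); 2 remain; assigned so far: [2, 3]

Answer: x2=T x3=F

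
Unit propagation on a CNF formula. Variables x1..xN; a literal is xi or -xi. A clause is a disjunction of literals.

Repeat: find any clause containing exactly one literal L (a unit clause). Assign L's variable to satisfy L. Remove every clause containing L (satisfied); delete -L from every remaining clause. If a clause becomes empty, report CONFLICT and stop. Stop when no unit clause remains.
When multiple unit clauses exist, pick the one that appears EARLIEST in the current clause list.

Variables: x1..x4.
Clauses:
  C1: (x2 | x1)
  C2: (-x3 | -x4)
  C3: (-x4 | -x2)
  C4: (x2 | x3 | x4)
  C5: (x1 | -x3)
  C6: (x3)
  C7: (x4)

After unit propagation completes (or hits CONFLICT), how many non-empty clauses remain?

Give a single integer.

unit clause [3] forces x3=T; simplify:
  drop -3 from [-3, -4] -> [-4]
  drop -3 from [1, -3] -> [1]
  satisfied 2 clause(s); 5 remain; assigned so far: [3]
unit clause [-4] forces x4=F; simplify:
  drop 4 from [4] -> [] (empty!)
  satisfied 2 clause(s); 3 remain; assigned so far: [3, 4]
CONFLICT (empty clause)

Answer: 2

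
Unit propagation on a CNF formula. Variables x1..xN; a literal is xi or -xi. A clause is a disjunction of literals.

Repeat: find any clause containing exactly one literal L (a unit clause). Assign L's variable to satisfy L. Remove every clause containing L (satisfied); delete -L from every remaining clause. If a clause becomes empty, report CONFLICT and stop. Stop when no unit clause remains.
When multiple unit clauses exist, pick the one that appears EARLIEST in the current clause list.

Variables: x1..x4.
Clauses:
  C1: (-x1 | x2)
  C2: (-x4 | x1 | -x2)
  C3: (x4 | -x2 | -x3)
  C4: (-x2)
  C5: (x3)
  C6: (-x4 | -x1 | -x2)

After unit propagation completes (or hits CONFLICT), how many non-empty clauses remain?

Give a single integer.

Answer: 0

Derivation:
unit clause [-2] forces x2=F; simplify:
  drop 2 from [-1, 2] -> [-1]
  satisfied 4 clause(s); 2 remain; assigned so far: [2]
unit clause [-1] forces x1=F; simplify:
  satisfied 1 clause(s); 1 remain; assigned so far: [1, 2]
unit clause [3] forces x3=T; simplify:
  satisfied 1 clause(s); 0 remain; assigned so far: [1, 2, 3]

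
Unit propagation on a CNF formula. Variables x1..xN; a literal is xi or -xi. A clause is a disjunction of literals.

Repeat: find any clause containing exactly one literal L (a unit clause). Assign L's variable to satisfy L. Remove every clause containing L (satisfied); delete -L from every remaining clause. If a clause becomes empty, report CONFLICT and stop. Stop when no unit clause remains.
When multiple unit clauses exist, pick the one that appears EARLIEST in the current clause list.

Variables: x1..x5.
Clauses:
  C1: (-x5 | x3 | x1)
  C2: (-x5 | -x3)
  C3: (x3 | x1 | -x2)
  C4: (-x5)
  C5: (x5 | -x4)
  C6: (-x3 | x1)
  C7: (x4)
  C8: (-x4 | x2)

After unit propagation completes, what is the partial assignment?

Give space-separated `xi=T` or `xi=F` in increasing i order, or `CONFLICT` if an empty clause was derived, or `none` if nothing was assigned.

Answer: CONFLICT

Derivation:
unit clause [-5] forces x5=F; simplify:
  drop 5 from [5, -4] -> [-4]
  satisfied 3 clause(s); 5 remain; assigned so far: [5]
unit clause [-4] forces x4=F; simplify:
  drop 4 from [4] -> [] (empty!)
  satisfied 2 clause(s); 3 remain; assigned so far: [4, 5]
CONFLICT (empty clause)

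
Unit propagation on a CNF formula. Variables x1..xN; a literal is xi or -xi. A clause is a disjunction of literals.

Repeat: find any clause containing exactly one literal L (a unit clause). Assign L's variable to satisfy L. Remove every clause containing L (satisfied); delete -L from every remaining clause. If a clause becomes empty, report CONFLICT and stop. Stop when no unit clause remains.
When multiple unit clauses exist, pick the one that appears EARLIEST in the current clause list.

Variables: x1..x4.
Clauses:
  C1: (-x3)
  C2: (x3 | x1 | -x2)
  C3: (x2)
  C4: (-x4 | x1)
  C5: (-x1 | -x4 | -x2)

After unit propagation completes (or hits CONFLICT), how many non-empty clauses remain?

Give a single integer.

unit clause [-3] forces x3=F; simplify:
  drop 3 from [3, 1, -2] -> [1, -2]
  satisfied 1 clause(s); 4 remain; assigned so far: [3]
unit clause [2] forces x2=T; simplify:
  drop -2 from [1, -2] -> [1]
  drop -2 from [-1, -4, -2] -> [-1, -4]
  satisfied 1 clause(s); 3 remain; assigned so far: [2, 3]
unit clause [1] forces x1=T; simplify:
  drop -1 from [-1, -4] -> [-4]
  satisfied 2 clause(s); 1 remain; assigned so far: [1, 2, 3]
unit clause [-4] forces x4=F; simplify:
  satisfied 1 clause(s); 0 remain; assigned so far: [1, 2, 3, 4]

Answer: 0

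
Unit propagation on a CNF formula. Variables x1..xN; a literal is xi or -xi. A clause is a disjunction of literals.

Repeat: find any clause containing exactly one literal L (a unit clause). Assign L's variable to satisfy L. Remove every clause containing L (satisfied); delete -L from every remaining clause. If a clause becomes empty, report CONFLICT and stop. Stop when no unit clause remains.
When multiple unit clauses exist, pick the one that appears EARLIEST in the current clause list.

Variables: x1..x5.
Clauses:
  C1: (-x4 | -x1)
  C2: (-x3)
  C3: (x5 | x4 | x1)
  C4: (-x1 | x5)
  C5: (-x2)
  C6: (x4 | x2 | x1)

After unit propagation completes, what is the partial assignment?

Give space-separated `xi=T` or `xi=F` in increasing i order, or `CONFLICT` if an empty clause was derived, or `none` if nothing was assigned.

Answer: x2=F x3=F

Derivation:
unit clause [-3] forces x3=F; simplify:
  satisfied 1 clause(s); 5 remain; assigned so far: [3]
unit clause [-2] forces x2=F; simplify:
  drop 2 from [4, 2, 1] -> [4, 1]
  satisfied 1 clause(s); 4 remain; assigned so far: [2, 3]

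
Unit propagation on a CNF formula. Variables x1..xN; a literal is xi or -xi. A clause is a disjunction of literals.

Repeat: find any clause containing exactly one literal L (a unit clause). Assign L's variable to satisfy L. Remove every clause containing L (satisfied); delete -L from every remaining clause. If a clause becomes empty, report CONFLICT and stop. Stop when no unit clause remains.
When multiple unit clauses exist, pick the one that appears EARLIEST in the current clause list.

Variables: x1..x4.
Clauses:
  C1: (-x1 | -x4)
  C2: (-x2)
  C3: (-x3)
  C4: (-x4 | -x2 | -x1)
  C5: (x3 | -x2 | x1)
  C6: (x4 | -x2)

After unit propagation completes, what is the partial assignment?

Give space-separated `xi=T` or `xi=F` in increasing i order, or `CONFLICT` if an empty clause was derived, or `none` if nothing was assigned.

unit clause [-2] forces x2=F; simplify:
  satisfied 4 clause(s); 2 remain; assigned so far: [2]
unit clause [-3] forces x3=F; simplify:
  satisfied 1 clause(s); 1 remain; assigned so far: [2, 3]

Answer: x2=F x3=F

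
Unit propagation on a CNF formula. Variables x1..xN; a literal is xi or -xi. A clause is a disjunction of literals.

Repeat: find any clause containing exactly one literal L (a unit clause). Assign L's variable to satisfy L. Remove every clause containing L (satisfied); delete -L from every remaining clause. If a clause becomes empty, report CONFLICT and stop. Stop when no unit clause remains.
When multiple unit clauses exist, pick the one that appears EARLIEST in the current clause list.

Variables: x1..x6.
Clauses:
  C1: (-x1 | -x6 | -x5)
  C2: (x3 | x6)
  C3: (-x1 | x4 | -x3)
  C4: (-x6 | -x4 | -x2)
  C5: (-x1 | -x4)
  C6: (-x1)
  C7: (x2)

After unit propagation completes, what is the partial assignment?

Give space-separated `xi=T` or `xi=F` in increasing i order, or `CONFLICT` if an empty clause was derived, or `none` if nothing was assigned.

Answer: x1=F x2=T

Derivation:
unit clause [-1] forces x1=F; simplify:
  satisfied 4 clause(s); 3 remain; assigned so far: [1]
unit clause [2] forces x2=T; simplify:
  drop -2 from [-6, -4, -2] -> [-6, -4]
  satisfied 1 clause(s); 2 remain; assigned so far: [1, 2]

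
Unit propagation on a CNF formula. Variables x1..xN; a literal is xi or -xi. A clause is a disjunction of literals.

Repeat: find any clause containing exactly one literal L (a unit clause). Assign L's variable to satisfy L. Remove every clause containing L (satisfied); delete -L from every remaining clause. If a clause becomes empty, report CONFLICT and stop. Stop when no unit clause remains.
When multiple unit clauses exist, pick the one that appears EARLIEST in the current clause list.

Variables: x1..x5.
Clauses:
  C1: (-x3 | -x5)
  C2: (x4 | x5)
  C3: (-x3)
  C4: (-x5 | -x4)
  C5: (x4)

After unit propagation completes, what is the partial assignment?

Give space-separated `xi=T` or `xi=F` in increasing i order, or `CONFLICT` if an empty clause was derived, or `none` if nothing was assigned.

unit clause [-3] forces x3=F; simplify:
  satisfied 2 clause(s); 3 remain; assigned so far: [3]
unit clause [4] forces x4=T; simplify:
  drop -4 from [-5, -4] -> [-5]
  satisfied 2 clause(s); 1 remain; assigned so far: [3, 4]
unit clause [-5] forces x5=F; simplify:
  satisfied 1 clause(s); 0 remain; assigned so far: [3, 4, 5]

Answer: x3=F x4=T x5=F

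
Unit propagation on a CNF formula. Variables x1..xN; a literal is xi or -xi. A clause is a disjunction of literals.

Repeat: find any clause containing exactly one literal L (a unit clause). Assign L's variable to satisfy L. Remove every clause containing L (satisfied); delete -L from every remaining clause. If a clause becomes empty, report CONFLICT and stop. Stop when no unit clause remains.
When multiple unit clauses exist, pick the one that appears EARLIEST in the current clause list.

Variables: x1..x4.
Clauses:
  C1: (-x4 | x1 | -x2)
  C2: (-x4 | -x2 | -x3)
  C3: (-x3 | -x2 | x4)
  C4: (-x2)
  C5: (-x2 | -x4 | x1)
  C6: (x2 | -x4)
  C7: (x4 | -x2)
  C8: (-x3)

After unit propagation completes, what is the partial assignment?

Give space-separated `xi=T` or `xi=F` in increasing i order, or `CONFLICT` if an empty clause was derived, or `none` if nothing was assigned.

Answer: x2=F x3=F x4=F

Derivation:
unit clause [-2] forces x2=F; simplify:
  drop 2 from [2, -4] -> [-4]
  satisfied 6 clause(s); 2 remain; assigned so far: [2]
unit clause [-4] forces x4=F; simplify:
  satisfied 1 clause(s); 1 remain; assigned so far: [2, 4]
unit clause [-3] forces x3=F; simplify:
  satisfied 1 clause(s); 0 remain; assigned so far: [2, 3, 4]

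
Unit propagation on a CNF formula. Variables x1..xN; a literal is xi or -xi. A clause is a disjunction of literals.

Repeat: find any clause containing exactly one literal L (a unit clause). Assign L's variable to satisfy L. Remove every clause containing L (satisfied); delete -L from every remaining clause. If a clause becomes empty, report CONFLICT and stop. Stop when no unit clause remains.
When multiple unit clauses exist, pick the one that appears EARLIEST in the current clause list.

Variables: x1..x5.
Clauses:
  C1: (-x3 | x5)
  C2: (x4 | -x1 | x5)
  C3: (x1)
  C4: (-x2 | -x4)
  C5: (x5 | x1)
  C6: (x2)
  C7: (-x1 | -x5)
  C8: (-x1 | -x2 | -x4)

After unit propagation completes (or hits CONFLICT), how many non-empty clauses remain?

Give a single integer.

unit clause [1] forces x1=T; simplify:
  drop -1 from [4, -1, 5] -> [4, 5]
  drop -1 from [-1, -5] -> [-5]
  drop -1 from [-1, -2, -4] -> [-2, -4]
  satisfied 2 clause(s); 6 remain; assigned so far: [1]
unit clause [2] forces x2=T; simplify:
  drop -2 from [-2, -4] -> [-4]
  drop -2 from [-2, -4] -> [-4]
  satisfied 1 clause(s); 5 remain; assigned so far: [1, 2]
unit clause [-4] forces x4=F; simplify:
  drop 4 from [4, 5] -> [5]
  satisfied 2 clause(s); 3 remain; assigned so far: [1, 2, 4]
unit clause [5] forces x5=T; simplify:
  drop -5 from [-5] -> [] (empty!)
  satisfied 2 clause(s); 1 remain; assigned so far: [1, 2, 4, 5]
CONFLICT (empty clause)

Answer: 0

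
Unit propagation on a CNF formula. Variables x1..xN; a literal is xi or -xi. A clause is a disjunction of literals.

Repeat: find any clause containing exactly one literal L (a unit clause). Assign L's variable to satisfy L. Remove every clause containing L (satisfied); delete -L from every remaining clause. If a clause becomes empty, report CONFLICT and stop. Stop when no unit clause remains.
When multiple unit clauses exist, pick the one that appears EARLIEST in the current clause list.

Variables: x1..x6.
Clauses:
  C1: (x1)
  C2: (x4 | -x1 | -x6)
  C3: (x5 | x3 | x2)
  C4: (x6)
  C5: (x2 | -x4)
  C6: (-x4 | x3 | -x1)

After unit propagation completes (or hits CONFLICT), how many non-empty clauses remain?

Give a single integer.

Answer: 0

Derivation:
unit clause [1] forces x1=T; simplify:
  drop -1 from [4, -1, -6] -> [4, -6]
  drop -1 from [-4, 3, -1] -> [-4, 3]
  satisfied 1 clause(s); 5 remain; assigned so far: [1]
unit clause [6] forces x6=T; simplify:
  drop -6 from [4, -6] -> [4]
  satisfied 1 clause(s); 4 remain; assigned so far: [1, 6]
unit clause [4] forces x4=T; simplify:
  drop -4 from [2, -4] -> [2]
  drop -4 from [-4, 3] -> [3]
  satisfied 1 clause(s); 3 remain; assigned so far: [1, 4, 6]
unit clause [2] forces x2=T; simplify:
  satisfied 2 clause(s); 1 remain; assigned so far: [1, 2, 4, 6]
unit clause [3] forces x3=T; simplify:
  satisfied 1 clause(s); 0 remain; assigned so far: [1, 2, 3, 4, 6]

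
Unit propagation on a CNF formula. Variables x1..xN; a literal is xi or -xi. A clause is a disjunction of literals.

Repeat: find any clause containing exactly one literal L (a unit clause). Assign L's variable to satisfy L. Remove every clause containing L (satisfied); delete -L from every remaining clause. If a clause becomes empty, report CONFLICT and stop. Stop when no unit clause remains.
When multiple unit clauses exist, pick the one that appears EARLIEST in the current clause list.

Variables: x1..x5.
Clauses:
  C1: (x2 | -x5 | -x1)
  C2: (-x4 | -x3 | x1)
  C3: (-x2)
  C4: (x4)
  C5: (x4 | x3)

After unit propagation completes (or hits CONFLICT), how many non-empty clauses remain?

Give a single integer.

unit clause [-2] forces x2=F; simplify:
  drop 2 from [2, -5, -1] -> [-5, -1]
  satisfied 1 clause(s); 4 remain; assigned so far: [2]
unit clause [4] forces x4=T; simplify:
  drop -4 from [-4, -3, 1] -> [-3, 1]
  satisfied 2 clause(s); 2 remain; assigned so far: [2, 4]

Answer: 2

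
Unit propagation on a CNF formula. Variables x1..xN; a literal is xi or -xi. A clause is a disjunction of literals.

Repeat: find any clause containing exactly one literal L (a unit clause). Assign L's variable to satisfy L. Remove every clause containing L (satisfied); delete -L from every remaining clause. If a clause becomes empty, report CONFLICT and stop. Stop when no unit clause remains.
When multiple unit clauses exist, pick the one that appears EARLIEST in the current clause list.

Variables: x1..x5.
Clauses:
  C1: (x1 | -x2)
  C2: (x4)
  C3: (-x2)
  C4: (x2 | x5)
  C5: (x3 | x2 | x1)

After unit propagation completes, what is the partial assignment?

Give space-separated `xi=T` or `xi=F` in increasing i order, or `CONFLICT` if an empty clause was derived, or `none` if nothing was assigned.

Answer: x2=F x4=T x5=T

Derivation:
unit clause [4] forces x4=T; simplify:
  satisfied 1 clause(s); 4 remain; assigned so far: [4]
unit clause [-2] forces x2=F; simplify:
  drop 2 from [2, 5] -> [5]
  drop 2 from [3, 2, 1] -> [3, 1]
  satisfied 2 clause(s); 2 remain; assigned so far: [2, 4]
unit clause [5] forces x5=T; simplify:
  satisfied 1 clause(s); 1 remain; assigned so far: [2, 4, 5]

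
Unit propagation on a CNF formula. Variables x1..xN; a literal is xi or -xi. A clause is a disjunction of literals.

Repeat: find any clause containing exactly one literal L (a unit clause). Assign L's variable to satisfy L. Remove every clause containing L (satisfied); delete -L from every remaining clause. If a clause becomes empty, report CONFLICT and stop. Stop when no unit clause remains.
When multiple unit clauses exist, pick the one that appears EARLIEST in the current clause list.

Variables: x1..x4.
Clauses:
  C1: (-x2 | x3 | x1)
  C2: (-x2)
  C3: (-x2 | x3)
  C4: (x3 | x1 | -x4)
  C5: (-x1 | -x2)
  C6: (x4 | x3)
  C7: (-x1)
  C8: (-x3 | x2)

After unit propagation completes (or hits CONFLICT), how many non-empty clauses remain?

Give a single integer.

Answer: 0

Derivation:
unit clause [-2] forces x2=F; simplify:
  drop 2 from [-3, 2] -> [-3]
  satisfied 4 clause(s); 4 remain; assigned so far: [2]
unit clause [-1] forces x1=F; simplify:
  drop 1 from [3, 1, -4] -> [3, -4]
  satisfied 1 clause(s); 3 remain; assigned so far: [1, 2]
unit clause [-3] forces x3=F; simplify:
  drop 3 from [3, -4] -> [-4]
  drop 3 from [4, 3] -> [4]
  satisfied 1 clause(s); 2 remain; assigned so far: [1, 2, 3]
unit clause [-4] forces x4=F; simplify:
  drop 4 from [4] -> [] (empty!)
  satisfied 1 clause(s); 1 remain; assigned so far: [1, 2, 3, 4]
CONFLICT (empty clause)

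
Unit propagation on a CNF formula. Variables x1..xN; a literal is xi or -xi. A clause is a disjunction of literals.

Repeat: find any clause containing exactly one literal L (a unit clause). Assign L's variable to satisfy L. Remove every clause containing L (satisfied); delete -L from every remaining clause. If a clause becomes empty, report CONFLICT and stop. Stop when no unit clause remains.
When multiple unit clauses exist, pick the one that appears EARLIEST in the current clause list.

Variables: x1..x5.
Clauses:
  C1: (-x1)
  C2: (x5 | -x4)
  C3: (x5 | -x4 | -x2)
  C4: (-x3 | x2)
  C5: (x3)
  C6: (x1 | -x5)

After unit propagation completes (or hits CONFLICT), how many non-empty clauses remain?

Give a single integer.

Answer: 0

Derivation:
unit clause [-1] forces x1=F; simplify:
  drop 1 from [1, -5] -> [-5]
  satisfied 1 clause(s); 5 remain; assigned so far: [1]
unit clause [3] forces x3=T; simplify:
  drop -3 from [-3, 2] -> [2]
  satisfied 1 clause(s); 4 remain; assigned so far: [1, 3]
unit clause [2] forces x2=T; simplify:
  drop -2 from [5, -4, -2] -> [5, -4]
  satisfied 1 clause(s); 3 remain; assigned so far: [1, 2, 3]
unit clause [-5] forces x5=F; simplify:
  drop 5 from [5, -4] -> [-4]
  drop 5 from [5, -4] -> [-4]
  satisfied 1 clause(s); 2 remain; assigned so far: [1, 2, 3, 5]
unit clause [-4] forces x4=F; simplify:
  satisfied 2 clause(s); 0 remain; assigned so far: [1, 2, 3, 4, 5]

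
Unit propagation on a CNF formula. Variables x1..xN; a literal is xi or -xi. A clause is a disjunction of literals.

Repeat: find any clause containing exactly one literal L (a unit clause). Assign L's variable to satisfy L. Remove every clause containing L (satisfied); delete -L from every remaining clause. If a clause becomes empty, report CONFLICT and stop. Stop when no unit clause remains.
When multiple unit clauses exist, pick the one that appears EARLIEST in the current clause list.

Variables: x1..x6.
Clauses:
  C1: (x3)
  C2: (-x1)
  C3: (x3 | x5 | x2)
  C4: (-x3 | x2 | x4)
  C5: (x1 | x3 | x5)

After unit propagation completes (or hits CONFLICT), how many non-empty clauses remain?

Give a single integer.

Answer: 1

Derivation:
unit clause [3] forces x3=T; simplify:
  drop -3 from [-3, 2, 4] -> [2, 4]
  satisfied 3 clause(s); 2 remain; assigned so far: [3]
unit clause [-1] forces x1=F; simplify:
  satisfied 1 clause(s); 1 remain; assigned so far: [1, 3]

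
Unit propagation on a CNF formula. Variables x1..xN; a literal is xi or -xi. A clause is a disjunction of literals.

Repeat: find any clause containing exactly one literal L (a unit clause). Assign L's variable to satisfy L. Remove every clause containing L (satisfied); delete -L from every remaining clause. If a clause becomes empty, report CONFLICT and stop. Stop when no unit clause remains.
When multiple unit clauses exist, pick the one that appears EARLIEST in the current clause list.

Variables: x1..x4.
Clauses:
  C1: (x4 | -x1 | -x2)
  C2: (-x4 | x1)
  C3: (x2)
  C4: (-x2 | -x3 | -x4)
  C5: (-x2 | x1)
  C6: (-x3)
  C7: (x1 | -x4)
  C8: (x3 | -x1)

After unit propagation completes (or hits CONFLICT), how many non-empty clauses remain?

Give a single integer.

unit clause [2] forces x2=T; simplify:
  drop -2 from [4, -1, -2] -> [4, -1]
  drop -2 from [-2, -3, -4] -> [-3, -4]
  drop -2 from [-2, 1] -> [1]
  satisfied 1 clause(s); 7 remain; assigned so far: [2]
unit clause [1] forces x1=T; simplify:
  drop -1 from [4, -1] -> [4]
  drop -1 from [3, -1] -> [3]
  satisfied 3 clause(s); 4 remain; assigned so far: [1, 2]
unit clause [4] forces x4=T; simplify:
  drop -4 from [-3, -4] -> [-3]
  satisfied 1 clause(s); 3 remain; assigned so far: [1, 2, 4]
unit clause [-3] forces x3=F; simplify:
  drop 3 from [3] -> [] (empty!)
  satisfied 2 clause(s); 1 remain; assigned so far: [1, 2, 3, 4]
CONFLICT (empty clause)

Answer: 0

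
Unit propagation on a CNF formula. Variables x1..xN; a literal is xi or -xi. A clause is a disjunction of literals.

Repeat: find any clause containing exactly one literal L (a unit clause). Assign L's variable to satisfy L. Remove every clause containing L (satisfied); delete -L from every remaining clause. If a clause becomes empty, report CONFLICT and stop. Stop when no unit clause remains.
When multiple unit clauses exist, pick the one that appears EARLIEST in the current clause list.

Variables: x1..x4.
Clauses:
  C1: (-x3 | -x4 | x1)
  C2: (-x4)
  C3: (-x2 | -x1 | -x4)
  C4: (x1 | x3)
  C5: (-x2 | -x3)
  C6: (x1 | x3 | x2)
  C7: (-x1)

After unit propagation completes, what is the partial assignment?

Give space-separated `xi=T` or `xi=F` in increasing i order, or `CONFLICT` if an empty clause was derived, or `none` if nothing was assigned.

Answer: x1=F x2=F x3=T x4=F

Derivation:
unit clause [-4] forces x4=F; simplify:
  satisfied 3 clause(s); 4 remain; assigned so far: [4]
unit clause [-1] forces x1=F; simplify:
  drop 1 from [1, 3] -> [3]
  drop 1 from [1, 3, 2] -> [3, 2]
  satisfied 1 clause(s); 3 remain; assigned so far: [1, 4]
unit clause [3] forces x3=T; simplify:
  drop -3 from [-2, -3] -> [-2]
  satisfied 2 clause(s); 1 remain; assigned so far: [1, 3, 4]
unit clause [-2] forces x2=F; simplify:
  satisfied 1 clause(s); 0 remain; assigned so far: [1, 2, 3, 4]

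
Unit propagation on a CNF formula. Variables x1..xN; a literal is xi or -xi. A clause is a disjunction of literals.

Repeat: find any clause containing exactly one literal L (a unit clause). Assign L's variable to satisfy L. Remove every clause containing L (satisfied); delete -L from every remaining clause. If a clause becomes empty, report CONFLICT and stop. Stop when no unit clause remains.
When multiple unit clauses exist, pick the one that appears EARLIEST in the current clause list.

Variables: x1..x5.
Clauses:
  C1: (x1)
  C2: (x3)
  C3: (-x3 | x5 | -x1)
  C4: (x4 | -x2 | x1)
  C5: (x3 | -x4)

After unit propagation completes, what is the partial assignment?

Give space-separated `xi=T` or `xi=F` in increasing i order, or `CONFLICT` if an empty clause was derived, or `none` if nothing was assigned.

unit clause [1] forces x1=T; simplify:
  drop -1 from [-3, 5, -1] -> [-3, 5]
  satisfied 2 clause(s); 3 remain; assigned so far: [1]
unit clause [3] forces x3=T; simplify:
  drop -3 from [-3, 5] -> [5]
  satisfied 2 clause(s); 1 remain; assigned so far: [1, 3]
unit clause [5] forces x5=T; simplify:
  satisfied 1 clause(s); 0 remain; assigned so far: [1, 3, 5]

Answer: x1=T x3=T x5=T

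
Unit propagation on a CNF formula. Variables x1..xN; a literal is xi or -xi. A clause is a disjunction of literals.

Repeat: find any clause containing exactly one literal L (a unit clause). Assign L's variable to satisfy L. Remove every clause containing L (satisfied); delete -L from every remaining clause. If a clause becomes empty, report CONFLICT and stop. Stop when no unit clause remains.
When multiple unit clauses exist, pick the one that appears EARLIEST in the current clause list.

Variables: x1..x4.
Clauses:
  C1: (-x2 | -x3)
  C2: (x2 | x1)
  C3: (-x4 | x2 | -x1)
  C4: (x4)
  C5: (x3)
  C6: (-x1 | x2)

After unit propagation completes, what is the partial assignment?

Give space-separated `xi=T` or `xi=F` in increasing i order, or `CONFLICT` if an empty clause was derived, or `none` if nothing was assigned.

unit clause [4] forces x4=T; simplify:
  drop -4 from [-4, 2, -1] -> [2, -1]
  satisfied 1 clause(s); 5 remain; assigned so far: [4]
unit clause [3] forces x3=T; simplify:
  drop -3 from [-2, -3] -> [-2]
  satisfied 1 clause(s); 4 remain; assigned so far: [3, 4]
unit clause [-2] forces x2=F; simplify:
  drop 2 from [2, 1] -> [1]
  drop 2 from [2, -1] -> [-1]
  drop 2 from [-1, 2] -> [-1]
  satisfied 1 clause(s); 3 remain; assigned so far: [2, 3, 4]
unit clause [1] forces x1=T; simplify:
  drop -1 from [-1] -> [] (empty!)
  drop -1 from [-1] -> [] (empty!)
  satisfied 1 clause(s); 2 remain; assigned so far: [1, 2, 3, 4]
CONFLICT (empty clause)

Answer: CONFLICT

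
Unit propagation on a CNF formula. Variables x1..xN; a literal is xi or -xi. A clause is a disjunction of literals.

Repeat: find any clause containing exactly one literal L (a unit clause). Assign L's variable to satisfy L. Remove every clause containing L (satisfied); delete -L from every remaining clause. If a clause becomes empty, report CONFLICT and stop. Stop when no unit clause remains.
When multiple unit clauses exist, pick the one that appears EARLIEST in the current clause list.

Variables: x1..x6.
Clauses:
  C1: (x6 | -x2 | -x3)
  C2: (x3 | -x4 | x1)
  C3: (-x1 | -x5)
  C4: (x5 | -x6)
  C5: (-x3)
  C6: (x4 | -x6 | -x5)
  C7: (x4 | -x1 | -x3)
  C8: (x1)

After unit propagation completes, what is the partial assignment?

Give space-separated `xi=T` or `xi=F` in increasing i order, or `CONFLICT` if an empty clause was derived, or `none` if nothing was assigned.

unit clause [-3] forces x3=F; simplify:
  drop 3 from [3, -4, 1] -> [-4, 1]
  satisfied 3 clause(s); 5 remain; assigned so far: [3]
unit clause [1] forces x1=T; simplify:
  drop -1 from [-1, -5] -> [-5]
  satisfied 2 clause(s); 3 remain; assigned so far: [1, 3]
unit clause [-5] forces x5=F; simplify:
  drop 5 from [5, -6] -> [-6]
  satisfied 2 clause(s); 1 remain; assigned so far: [1, 3, 5]
unit clause [-6] forces x6=F; simplify:
  satisfied 1 clause(s); 0 remain; assigned so far: [1, 3, 5, 6]

Answer: x1=T x3=F x5=F x6=F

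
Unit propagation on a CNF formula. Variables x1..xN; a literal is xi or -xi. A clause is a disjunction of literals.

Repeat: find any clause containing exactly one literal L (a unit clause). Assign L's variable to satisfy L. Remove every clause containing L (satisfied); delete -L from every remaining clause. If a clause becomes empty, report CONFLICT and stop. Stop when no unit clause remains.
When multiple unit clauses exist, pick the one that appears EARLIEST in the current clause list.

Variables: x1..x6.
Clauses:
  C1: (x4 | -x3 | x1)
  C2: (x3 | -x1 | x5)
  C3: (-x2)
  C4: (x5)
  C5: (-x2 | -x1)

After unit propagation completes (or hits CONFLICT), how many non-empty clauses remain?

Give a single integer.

unit clause [-2] forces x2=F; simplify:
  satisfied 2 clause(s); 3 remain; assigned so far: [2]
unit clause [5] forces x5=T; simplify:
  satisfied 2 clause(s); 1 remain; assigned so far: [2, 5]

Answer: 1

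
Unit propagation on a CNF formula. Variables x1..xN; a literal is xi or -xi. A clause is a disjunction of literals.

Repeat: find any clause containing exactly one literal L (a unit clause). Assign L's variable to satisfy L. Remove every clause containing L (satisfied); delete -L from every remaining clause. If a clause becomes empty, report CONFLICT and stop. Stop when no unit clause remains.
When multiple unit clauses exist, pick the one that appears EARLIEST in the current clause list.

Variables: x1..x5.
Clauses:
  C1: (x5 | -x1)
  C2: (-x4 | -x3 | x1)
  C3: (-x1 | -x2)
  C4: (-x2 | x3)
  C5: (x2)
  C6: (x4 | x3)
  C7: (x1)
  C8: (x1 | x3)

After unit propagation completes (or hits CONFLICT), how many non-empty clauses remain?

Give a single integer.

Answer: 4

Derivation:
unit clause [2] forces x2=T; simplify:
  drop -2 from [-1, -2] -> [-1]
  drop -2 from [-2, 3] -> [3]
  satisfied 1 clause(s); 7 remain; assigned so far: [2]
unit clause [-1] forces x1=F; simplify:
  drop 1 from [-4, -3, 1] -> [-4, -3]
  drop 1 from [1] -> [] (empty!)
  drop 1 from [1, 3] -> [3]
  satisfied 2 clause(s); 5 remain; assigned so far: [1, 2]
CONFLICT (empty clause)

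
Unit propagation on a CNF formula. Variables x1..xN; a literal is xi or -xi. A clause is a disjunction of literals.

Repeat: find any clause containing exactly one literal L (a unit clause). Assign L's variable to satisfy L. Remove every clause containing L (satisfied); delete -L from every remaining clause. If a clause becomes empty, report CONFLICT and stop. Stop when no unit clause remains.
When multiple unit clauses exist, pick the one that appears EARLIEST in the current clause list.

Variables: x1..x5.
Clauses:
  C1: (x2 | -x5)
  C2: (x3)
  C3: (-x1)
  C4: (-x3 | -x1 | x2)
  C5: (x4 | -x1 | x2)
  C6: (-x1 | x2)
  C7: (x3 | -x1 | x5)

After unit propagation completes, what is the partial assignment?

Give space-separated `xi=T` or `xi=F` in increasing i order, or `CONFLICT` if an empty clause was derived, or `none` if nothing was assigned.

Answer: x1=F x3=T

Derivation:
unit clause [3] forces x3=T; simplify:
  drop -3 from [-3, -1, 2] -> [-1, 2]
  satisfied 2 clause(s); 5 remain; assigned so far: [3]
unit clause [-1] forces x1=F; simplify:
  satisfied 4 clause(s); 1 remain; assigned so far: [1, 3]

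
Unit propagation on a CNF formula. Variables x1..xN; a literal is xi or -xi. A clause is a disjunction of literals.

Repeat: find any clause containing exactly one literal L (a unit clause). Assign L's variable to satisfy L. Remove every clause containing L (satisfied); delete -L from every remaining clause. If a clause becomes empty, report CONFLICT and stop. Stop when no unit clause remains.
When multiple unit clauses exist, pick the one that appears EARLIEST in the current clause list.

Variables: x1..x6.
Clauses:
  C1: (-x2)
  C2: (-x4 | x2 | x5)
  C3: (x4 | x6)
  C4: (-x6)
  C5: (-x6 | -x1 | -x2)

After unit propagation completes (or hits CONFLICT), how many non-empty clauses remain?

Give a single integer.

unit clause [-2] forces x2=F; simplify:
  drop 2 from [-4, 2, 5] -> [-4, 5]
  satisfied 2 clause(s); 3 remain; assigned so far: [2]
unit clause [-6] forces x6=F; simplify:
  drop 6 from [4, 6] -> [4]
  satisfied 1 clause(s); 2 remain; assigned so far: [2, 6]
unit clause [4] forces x4=T; simplify:
  drop -4 from [-4, 5] -> [5]
  satisfied 1 clause(s); 1 remain; assigned so far: [2, 4, 6]
unit clause [5] forces x5=T; simplify:
  satisfied 1 clause(s); 0 remain; assigned so far: [2, 4, 5, 6]

Answer: 0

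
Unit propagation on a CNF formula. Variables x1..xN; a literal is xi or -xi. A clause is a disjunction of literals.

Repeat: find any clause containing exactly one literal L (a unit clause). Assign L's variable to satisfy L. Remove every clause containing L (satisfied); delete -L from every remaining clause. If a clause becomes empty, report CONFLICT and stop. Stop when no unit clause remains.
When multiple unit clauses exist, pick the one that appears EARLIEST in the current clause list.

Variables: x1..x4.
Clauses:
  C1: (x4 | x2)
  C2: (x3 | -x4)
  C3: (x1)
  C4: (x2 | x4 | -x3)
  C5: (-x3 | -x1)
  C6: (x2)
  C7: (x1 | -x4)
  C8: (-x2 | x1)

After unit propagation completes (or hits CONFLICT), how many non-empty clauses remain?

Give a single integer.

Answer: 0

Derivation:
unit clause [1] forces x1=T; simplify:
  drop -1 from [-3, -1] -> [-3]
  satisfied 3 clause(s); 5 remain; assigned so far: [1]
unit clause [-3] forces x3=F; simplify:
  drop 3 from [3, -4] -> [-4]
  satisfied 2 clause(s); 3 remain; assigned so far: [1, 3]
unit clause [-4] forces x4=F; simplify:
  drop 4 from [4, 2] -> [2]
  satisfied 1 clause(s); 2 remain; assigned so far: [1, 3, 4]
unit clause [2] forces x2=T; simplify:
  satisfied 2 clause(s); 0 remain; assigned so far: [1, 2, 3, 4]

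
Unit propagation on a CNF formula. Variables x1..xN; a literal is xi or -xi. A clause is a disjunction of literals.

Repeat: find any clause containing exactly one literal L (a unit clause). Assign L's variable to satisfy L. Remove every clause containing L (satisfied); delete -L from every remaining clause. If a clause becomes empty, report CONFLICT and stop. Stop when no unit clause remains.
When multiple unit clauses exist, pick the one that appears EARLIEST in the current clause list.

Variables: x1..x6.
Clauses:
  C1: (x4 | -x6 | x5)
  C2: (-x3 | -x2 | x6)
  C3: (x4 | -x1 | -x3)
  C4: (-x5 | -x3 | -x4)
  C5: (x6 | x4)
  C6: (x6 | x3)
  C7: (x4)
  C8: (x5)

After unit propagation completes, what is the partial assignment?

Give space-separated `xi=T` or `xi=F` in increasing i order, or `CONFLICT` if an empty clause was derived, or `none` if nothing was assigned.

Answer: x3=F x4=T x5=T x6=T

Derivation:
unit clause [4] forces x4=T; simplify:
  drop -4 from [-5, -3, -4] -> [-5, -3]
  satisfied 4 clause(s); 4 remain; assigned so far: [4]
unit clause [5] forces x5=T; simplify:
  drop -5 from [-5, -3] -> [-3]
  satisfied 1 clause(s); 3 remain; assigned so far: [4, 5]
unit clause [-3] forces x3=F; simplify:
  drop 3 from [6, 3] -> [6]
  satisfied 2 clause(s); 1 remain; assigned so far: [3, 4, 5]
unit clause [6] forces x6=T; simplify:
  satisfied 1 clause(s); 0 remain; assigned so far: [3, 4, 5, 6]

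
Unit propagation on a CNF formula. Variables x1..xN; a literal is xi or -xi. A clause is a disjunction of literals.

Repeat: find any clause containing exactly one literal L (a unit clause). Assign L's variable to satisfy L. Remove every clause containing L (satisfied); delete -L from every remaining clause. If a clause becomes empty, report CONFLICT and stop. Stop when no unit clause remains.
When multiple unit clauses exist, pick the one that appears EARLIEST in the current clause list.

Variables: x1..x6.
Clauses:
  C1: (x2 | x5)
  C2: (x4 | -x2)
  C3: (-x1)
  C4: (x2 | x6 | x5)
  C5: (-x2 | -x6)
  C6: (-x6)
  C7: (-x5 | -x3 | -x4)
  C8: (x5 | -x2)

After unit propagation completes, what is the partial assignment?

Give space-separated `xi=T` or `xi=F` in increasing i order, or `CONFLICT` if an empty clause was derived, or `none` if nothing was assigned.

unit clause [-1] forces x1=F; simplify:
  satisfied 1 clause(s); 7 remain; assigned so far: [1]
unit clause [-6] forces x6=F; simplify:
  drop 6 from [2, 6, 5] -> [2, 5]
  satisfied 2 clause(s); 5 remain; assigned so far: [1, 6]

Answer: x1=F x6=F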